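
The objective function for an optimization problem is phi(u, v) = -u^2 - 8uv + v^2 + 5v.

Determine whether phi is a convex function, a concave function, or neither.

phi is quadratic, so its Hessian is the constant matrix H = [[-2, -8], [-8, 2]].
det(H) = -68, tr(H) = 0.
det(H) < 0, so H is indefinite: neither convex nor concave.

neither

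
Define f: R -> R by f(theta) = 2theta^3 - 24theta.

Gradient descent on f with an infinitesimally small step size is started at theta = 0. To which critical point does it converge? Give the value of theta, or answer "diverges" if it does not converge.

f'(theta) = 6(theta - 2)(theta + 2), so f'(0) = -24.
Gradient descent moves in the -f' direction, i.e. theta is increasing.
The nearest critical point in that direction is theta = 2, where f'' = 24 > 0 (a local minimum). The iterate converges there.

2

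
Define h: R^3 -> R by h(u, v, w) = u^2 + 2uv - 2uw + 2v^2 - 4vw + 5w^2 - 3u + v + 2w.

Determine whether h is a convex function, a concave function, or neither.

convex

h is quadratic, so its Hessian is the constant matrix H = [[2, 2, -2], [2, 4, -4], [-2, -4, 10]].
Leading principal minors: 2, 4, 24.
All positive ⇒ H ≻ 0 ⇒ convex.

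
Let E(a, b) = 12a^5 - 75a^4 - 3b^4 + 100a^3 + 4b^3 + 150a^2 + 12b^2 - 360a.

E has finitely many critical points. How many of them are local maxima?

4

E separates as a function of a plus a function of b, so ∇E=0 decouples.
∂E/∂a = 60(a - 3)(a - 2)(a - 1)(a + 1) = 0 at a ∈ {-1, 1, 2, 3}; ∂E/∂b = -12b(b - 2)(b + 1) = 0 at b ∈ {-1, 0, 2}.
The Hessian is diagonal: diag(E_aa, E_bb). Second derivatives: E_aa(-1)=-1440, E_aa(1)=240, E_aa(2)=-180, E_aa(3)=480; E_bb(-1)=-36, E_bb(0)=24, E_bb(2)=-72.
Local maxima occur where both diagonal entries negative: (-1, -1), (-1, 2), (2, -1), (2, 2). Count: 4.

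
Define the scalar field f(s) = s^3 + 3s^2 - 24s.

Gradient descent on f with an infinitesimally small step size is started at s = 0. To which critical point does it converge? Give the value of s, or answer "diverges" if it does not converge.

2

f'(s) = 3(s - 2)(s + 4), so f'(0) = -24.
Gradient descent moves in the -f' direction, i.e. s is increasing.
The nearest critical point in that direction is s = 2, where f'' = 18 > 0 (a local minimum). The iterate converges there.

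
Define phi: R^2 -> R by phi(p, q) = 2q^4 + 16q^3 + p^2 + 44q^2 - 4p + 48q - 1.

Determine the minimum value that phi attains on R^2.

phi(p,q) separates as A(p) + B(q) − 1, so its minimum is min A + min B − 1.
A'(p) = 2p - 4 vanishes at p ∈ {2}; B'(q) = 8(q + 1)(q + 2)(q + 3) vanishes at q ∈ {-3, -2, -1}.
Local minima of A (where A''>0): A(2)=-4. Local minima of B: B(-3)=-18, B(-1)=-18.
So the global minimum of phi is A(2) + B(-3) − 1 = -4 − 18 − 1 = -23, attained at (2, -3).

-23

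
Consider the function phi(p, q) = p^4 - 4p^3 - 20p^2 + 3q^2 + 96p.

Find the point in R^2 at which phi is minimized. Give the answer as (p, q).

phi(p,q) separates as A(p) + B(q), so its minimum is min A + min B.
A'(p) = 4(p - 4)(p - 2)(p + 3) vanishes at p ∈ {-3, 2, 4}; B'(q) = 6q vanishes at q ∈ {0}.
Local minima of A (where A''>0): A(-3)=-279, A(4)=64. Local minima of B: B(0)=0.
So the global minimum of phi is A(-3) + B(0) = -279 + 0 = -279, attained at (-3, 0).

(-3, 0)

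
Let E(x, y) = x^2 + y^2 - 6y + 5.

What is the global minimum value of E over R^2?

-4

E(x,y) separates as P(x) + Q(y) + 5, so its minimum is min P + min Q + 5.
P'(x) = 2x vanishes at x ∈ {0}; Q'(y) = 2y - 6 vanishes at y ∈ {3}.
Local minima of P (where P''>0): P(0)=0. Local minima of Q: Q(3)=-9.
So the global minimum of E is P(0) + Q(3) + 5 = 0 − 9 + 5 = -4, attained at (0, 3).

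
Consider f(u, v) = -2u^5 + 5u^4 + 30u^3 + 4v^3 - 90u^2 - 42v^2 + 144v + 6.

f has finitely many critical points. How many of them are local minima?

2

f separates as a function of u plus a function of v, so ∇f=0 decouples.
∂f/∂u = -10u(u - 3)(u - 2)(u + 3) = 0 at u ∈ {-3, 0, 2, 3}; ∂f/∂v = 12(v - 4)(v - 3) = 0 at v ∈ {3, 4}.
The Hessian is diagonal: diag(f_uu, f_vv). Second derivatives: f_uu(-3)=900, f_uu(0)=-180, f_uu(2)=100, f_uu(3)=-180; f_vv(3)=-12, f_vv(4)=12.
Local minima occur where both diagonal entries positive: (-3, 4), (2, 4). Count: 2.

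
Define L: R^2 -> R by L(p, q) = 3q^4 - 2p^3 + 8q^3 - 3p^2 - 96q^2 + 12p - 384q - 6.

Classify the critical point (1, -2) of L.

The mixed partial ∂²L/∂p∂q is 0, so the Hessian at any point is diag(L_pp, L_qq) = diag(-6(2p + 1), 12(3q^2 + 4q - 16)).
At (1, -2): H = diag(-18, -144).
Both eigenvalues are negative, so H is negative definite: a local maximum.

local maximum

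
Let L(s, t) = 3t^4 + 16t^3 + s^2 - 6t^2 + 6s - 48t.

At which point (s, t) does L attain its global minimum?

(-3, -4)

L(s,t) separates as P(s) + Q(t), so its minimum is min P + min Q.
P'(s) = 2s + 6 vanishes at s ∈ {-3}; Q'(t) = 12(t - 1)(t + 1)(t + 4) vanishes at t ∈ {-4, -1, 1}.
Local minima of P (where P''>0): P(-3)=-9. Local minima of Q: Q(-4)=-160, Q(1)=-35.
So the global minimum of L is P(-3) + Q(-4) = -9 − 160 = -169, attained at (-3, -4).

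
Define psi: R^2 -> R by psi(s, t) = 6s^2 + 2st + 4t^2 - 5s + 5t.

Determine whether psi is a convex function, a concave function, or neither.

psi is quadratic, so its Hessian is the constant matrix H = [[12, 2], [2, 8]].
det(H) = 92, tr(H) = 20.
det(H) > 0 and tr(H) > 0, so H is positive definite everywhere: convex.

convex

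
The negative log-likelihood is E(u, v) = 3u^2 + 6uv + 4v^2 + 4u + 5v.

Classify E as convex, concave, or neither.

convex

E is quadratic, so its Hessian is the constant matrix H = [[6, 6], [6, 8]].
det(H) = 12, tr(H) = 14.
det(H) > 0 and tr(H) > 0, so H is positive definite everywhere: convex.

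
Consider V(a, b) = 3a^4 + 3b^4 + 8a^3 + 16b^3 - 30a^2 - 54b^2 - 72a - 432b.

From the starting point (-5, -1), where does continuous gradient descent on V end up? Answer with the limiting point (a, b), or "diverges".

V is separable, so gradient descent decouples: a follows -∂V/∂a, b follows -∂V/∂b.
∂V/∂a = 12(a - 2)(a + 1)(a + 3); at a=-5 this is -672, so a increases.
∂V/∂b = 12(b - 3)(b + 3)(b + 4); at b=-1 this is -288, so b increases.
a converges to its nearest critical value -3 (a local min of the a-part); b converges to 3. The iterate converges to (-3, 3).

(-3, 3)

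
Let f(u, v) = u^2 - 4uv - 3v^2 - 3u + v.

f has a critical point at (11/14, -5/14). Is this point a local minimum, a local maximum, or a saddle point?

saddle point

The Hessian of f is constant: H = [[2, -4], [-4, -6]].
det(H) = 2·(-6) − (-4)² = -28.
Since det(H) < 0, H is indefinite and the critical point is a saddle point.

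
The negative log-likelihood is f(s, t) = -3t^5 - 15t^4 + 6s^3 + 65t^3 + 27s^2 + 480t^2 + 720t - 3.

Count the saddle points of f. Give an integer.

f separates as a function of s plus a function of t, so ∇f=0 decouples.
∂f/∂s = 18s(s + 3) = 0 at s ∈ {-3, 0}; ∂f/∂t = -15(t - 4)(t + 1)(t + 3)(t + 4) = 0 at t ∈ {-4, -3, -1, 4}.
The Hessian is diagonal: diag(f_ss, f_tt). Second derivatives: f_ss(-3)=-54, f_ss(0)=54; f_tt(-4)=360, f_tt(-3)=-210, f_tt(-1)=450, f_tt(4)=-4200.
Saddle points occur where the two diagonal entries have opposite signs: (-3, -4), (-3, -1), (0, -3), (0, 4). Count: 4.

4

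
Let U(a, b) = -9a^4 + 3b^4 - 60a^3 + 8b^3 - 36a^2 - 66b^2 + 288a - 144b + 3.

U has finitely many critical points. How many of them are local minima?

2

U separates as a function of a plus a function of b, so ∇U=0 decouples.
∂U/∂a = -36(a - 1)(a + 2)(a + 4) = 0 at a ∈ {-4, -2, 1}; ∂U/∂b = 12(b - 3)(b + 1)(b + 4) = 0 at b ∈ {-4, -1, 3}.
The Hessian is diagonal: diag(U_aa, U_bb). Second derivatives: U_aa(-4)=-360, U_aa(-2)=216, U_aa(1)=-540; U_bb(-4)=252, U_bb(-1)=-144, U_bb(3)=336.
Local minima occur where both diagonal entries positive: (-2, -4), (-2, 3). Count: 2.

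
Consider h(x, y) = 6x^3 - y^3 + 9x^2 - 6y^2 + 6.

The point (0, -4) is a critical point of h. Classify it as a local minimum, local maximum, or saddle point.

local minimum

The mixed partial ∂²h/∂x∂y is 0, so the Hessian at any point is diag(h_xx, h_yy) = diag(18(2x + 1), -6(y + 2)).
At (0, -4): H = diag(18, 12).
Both eigenvalues are positive, so H is positive definite: a local minimum.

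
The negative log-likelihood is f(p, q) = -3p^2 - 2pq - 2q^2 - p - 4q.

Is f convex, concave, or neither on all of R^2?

f is quadratic, so its Hessian is the constant matrix H = [[-6, -2], [-2, -4]].
det(H) = 20, tr(H) = -10.
det(H) > 0 and tr(H) < 0, so H is negative definite everywhere: concave.

concave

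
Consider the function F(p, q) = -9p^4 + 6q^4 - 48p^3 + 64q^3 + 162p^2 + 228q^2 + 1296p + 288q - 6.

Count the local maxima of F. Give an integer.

2

F separates as a function of p plus a function of q, so ∇F=0 decouples.
∂F/∂p = -36(p - 3)(p + 3)(p + 4) = 0 at p ∈ {-4, -3, 3}; ∂F/∂q = 24(q + 1)(q + 3)(q + 4) = 0 at q ∈ {-4, -3, -1}.
The Hessian is diagonal: diag(F_pp, F_qq). Second derivatives: F_pp(-4)=-252, F_pp(-3)=216, F_pp(3)=-1512; F_qq(-4)=72, F_qq(-3)=-48, F_qq(-1)=144.
Local maxima occur where both diagonal entries negative: (-4, -3), (3, -3). Count: 2.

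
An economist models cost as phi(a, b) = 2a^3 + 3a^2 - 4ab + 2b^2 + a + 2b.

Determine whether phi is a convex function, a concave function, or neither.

The term 2a^3 is cubic, so the Hessian is not constant.
∂²phi/∂a² = 12a + 6, which takes both signs as a varies (negative for sufficiently negative a). A diagonal entry of the Hessian changing sign means the Hessian is neither positive- nor negative-semidefinite on all of R^2.

neither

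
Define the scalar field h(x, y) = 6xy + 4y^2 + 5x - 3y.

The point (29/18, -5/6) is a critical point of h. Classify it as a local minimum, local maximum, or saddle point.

The Hessian of h is constant: H = [[0, 6], [6, 8]].
det(H) = 0·8 − 6² = -36.
Since det(H) < 0, H is indefinite and the critical point is a saddle point.

saddle point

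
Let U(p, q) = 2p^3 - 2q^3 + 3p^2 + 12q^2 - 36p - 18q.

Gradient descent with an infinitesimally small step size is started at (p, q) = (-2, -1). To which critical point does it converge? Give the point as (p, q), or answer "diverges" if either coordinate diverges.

U is separable, so gradient descent decouples: p follows -∂U/∂p, q follows -∂U/∂q.
∂U/∂p = 6(p - 2)(p + 3); at p=-2 this is -24, so p increases.
∂U/∂q = -6(q - 3)(q - 1); at q=-1 this is -48, so q increases.
p converges to its nearest critical value 2 (a local min of the p-part); q converges to 1. The iterate converges to (2, 1).

(2, 1)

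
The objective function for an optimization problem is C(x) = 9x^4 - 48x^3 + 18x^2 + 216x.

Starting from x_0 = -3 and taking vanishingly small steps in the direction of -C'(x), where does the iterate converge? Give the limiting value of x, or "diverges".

C'(x) = 36(x - 3)(x - 2)(x + 1), so C'(-3) = -2160.
Gradient descent moves in the -C' direction, i.e. x is increasing.
The nearest critical point in that direction is x = -1, where C'' = 432 > 0 (a local minimum). The iterate converges there.

-1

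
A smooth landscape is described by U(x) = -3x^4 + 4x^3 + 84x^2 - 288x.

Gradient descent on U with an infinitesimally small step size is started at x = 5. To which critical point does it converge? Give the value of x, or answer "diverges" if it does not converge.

U'(x) = -12(x - 3)(x - 2)(x + 4), so U'(5) = -648.
Gradient descent moves in the -U' direction, i.e. x is increasing.
There is no critical point above x=5, and U' keeps the same sign, so the iterate runs off to +∞.

diverges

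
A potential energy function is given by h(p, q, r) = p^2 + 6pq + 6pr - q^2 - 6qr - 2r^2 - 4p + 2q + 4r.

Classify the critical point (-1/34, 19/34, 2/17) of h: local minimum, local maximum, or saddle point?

The Hessian is constant: H = [[2, 6, 6], [6, -2, -6], [6, -6, -4]].
Leading principal minors: Δ₁ = 2, Δ₂ = -40, Δ₃ = -272.
The minors fit neither the all-positive nor the alternating-sign pattern, so H is indefinite: a saddle point.

saddle point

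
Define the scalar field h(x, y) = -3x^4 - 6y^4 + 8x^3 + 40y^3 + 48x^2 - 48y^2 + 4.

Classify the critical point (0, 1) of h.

local minimum

The mixed partial ∂²h/∂x∂y is 0, so the Hessian at any point is diag(h_xx, h_yy) = diag(12(-3x^2 + 4x + 8), 24(-3y^2 + 10y - 4)).
At (0, 1): H = diag(96, 72).
Both eigenvalues are positive, so H is positive definite: a local minimum.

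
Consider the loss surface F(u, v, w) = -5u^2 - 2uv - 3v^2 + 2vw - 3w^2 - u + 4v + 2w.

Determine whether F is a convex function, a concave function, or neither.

F is quadratic, so its Hessian is the constant matrix H = [[-10, -2, 0], [-2, -6, 2], [0, 2, -6]].
Leading principal minors: -10, 56, -296.
Signs alternate −, +, − ⇒ H ≺ 0 ⇒ concave.

concave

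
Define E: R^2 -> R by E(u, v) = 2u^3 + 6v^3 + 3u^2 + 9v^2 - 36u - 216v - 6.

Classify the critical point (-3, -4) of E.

The mixed partial ∂²E/∂u∂v is 0, so the Hessian at any point is diag(E_uu, E_vv) = diag(6(2u + 1), 18(2v + 1)).
At (-3, -4): H = diag(-30, -126).
Both eigenvalues are negative, so H is negative definite: a local maximum.

local maximum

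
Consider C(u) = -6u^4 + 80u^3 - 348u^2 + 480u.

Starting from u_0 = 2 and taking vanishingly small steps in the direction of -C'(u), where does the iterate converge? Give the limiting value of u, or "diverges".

4

C'(u) = -24(u - 5)(u - 4)(u - 1), so C'(2) = -144.
Gradient descent moves in the -C' direction, i.e. u is increasing.
The nearest critical point in that direction is u = 4, where C'' = 72 > 0 (a local minimum). The iterate converges there.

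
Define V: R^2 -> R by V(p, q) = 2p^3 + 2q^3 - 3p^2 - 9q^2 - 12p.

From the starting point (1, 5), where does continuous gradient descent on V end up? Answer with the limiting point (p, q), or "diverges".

(2, 3)

V is separable, so gradient descent decouples: p follows -∂V/∂p, q follows -∂V/∂q.
∂V/∂p = 6(p - 2)(p + 1); at p=1 this is -12, so p increases.
∂V/∂q = 6q(q - 3); at q=5 this is 60, so q decreases.
p converges to its nearest critical value 2 (a local min of the p-part); q converges to 3. The iterate converges to (2, 3).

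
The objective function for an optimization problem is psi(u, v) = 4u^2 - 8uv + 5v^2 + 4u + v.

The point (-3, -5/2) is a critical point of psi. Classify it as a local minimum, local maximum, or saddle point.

local minimum

The Hessian of psi is constant: H = [[8, -8], [-8, 10]].
det(H) = 8·10 − (-8)² = 16.
det(H) > 0 and tr(H) = 18 > 0, so H is positive definite and the point is a local minimum.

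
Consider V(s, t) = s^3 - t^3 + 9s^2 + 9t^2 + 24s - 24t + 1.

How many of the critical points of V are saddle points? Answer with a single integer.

V separates as a function of s plus a function of t, so ∇V=0 decouples.
∂V/∂s = 3(s + 2)(s + 4) = 0 at s ∈ {-4, -2}; ∂V/∂t = -3(t - 4)(t - 2) = 0 at t ∈ {2, 4}.
The Hessian is diagonal: diag(V_ss, V_tt). Second derivatives: V_ss(-4)=-6, V_ss(-2)=6; V_tt(2)=6, V_tt(4)=-6.
Saddle points occur where the two diagonal entries have opposite signs: (-4, 2), (-2, 4). Count: 2.

2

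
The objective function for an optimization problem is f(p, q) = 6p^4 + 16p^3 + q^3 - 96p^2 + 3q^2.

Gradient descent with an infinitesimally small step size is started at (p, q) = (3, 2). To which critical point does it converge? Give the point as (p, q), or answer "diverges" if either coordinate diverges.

(2, 0)

f is separable, so gradient descent decouples: p follows -∂f/∂p, q follows -∂f/∂q.
∂f/∂p = 24p(p - 2)(p + 4); at p=3 this is 504, so p decreases.
∂f/∂q = 3q(q + 2); at q=2 this is 24, so q decreases.
p converges to its nearest critical value 2 (a local min of the p-part); q converges to 0. The iterate converges to (2, 0).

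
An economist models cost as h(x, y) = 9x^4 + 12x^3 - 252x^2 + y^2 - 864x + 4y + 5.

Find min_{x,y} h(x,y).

h(x,y) separates as P(x) + Q(y) + 5, so its minimum is min P + min Q + 5.
P'(x) = 36(x - 4)(x + 2)(x + 3) vanishes at x ∈ {-3, -2, 4}; Q'(y) = 2y + 4 vanishes at y ∈ {-2}.
Local minima of P (where P''>0): P(-3)=729, P(4)=-4416. Local minima of Q: Q(-2)=-4.
So the global minimum of h is P(4) + Q(-2) + 5 = -4416 − 4 + 5 = -4415, attained at (4, -2).

-4415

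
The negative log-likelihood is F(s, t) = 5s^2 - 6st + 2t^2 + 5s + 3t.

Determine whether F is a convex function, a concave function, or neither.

F is quadratic, so its Hessian is the constant matrix H = [[10, -6], [-6, 4]].
det(H) = 4, tr(H) = 14.
det(H) > 0 and tr(H) > 0, so H is positive definite everywhere: convex.

convex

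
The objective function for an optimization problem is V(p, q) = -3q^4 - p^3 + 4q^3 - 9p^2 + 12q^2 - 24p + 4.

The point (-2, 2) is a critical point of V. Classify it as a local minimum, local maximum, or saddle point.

local maximum

The mixed partial ∂²V/∂p∂q is 0, so the Hessian at any point is diag(V_pp, V_qq) = diag(-6(p + 3), 12(-3q^2 + 2q + 2)).
At (-2, 2): H = diag(-6, -72).
Both eigenvalues are negative, so H is negative definite: a local maximum.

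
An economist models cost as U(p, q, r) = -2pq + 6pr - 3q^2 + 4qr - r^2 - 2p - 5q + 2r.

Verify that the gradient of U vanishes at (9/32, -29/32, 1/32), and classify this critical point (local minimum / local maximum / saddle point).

saddle point

∇U = (-2q + 6r - 2, -2p - 6q + 4r - 5, 6p + 4q - 2r + 2); substituting (9/32, -29/32, 1/32) gives ∇U = (0, 0, 0), so (9/32, -29/32, 1/32) is indeed a critical point.
The Hessian is constant: H = [[0, -2, 6], [-2, -6, 4], [6, 4, -2]].
Leading principal minors: Δ₁ = 0, Δ₂ = -4, Δ₃ = 128.
The minors fit neither the all-positive nor the alternating-sign pattern, so H is indefinite: a saddle point.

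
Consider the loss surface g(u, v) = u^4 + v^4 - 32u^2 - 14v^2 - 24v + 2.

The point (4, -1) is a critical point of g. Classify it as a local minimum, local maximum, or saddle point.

saddle point

The mixed partial ∂²g/∂u∂v is 0, so the Hessian at any point is diag(g_uu, g_vv) = diag(4(3u^2 - 16), 4(3v^2 - 7)).
At (4, -1): H = diag(128, -16).
The eigenvalues have opposite signs, so H is indefinite: a saddle point.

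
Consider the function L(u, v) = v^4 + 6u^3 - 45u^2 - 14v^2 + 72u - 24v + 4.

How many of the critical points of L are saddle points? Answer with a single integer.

3

L separates as a function of u plus a function of v, so ∇L=0 decouples.
∂L/∂u = 18(u - 4)(u - 1) = 0 at u ∈ {1, 4}; ∂L/∂v = 4(v - 3)(v + 1)(v + 2) = 0 at v ∈ {-2, -1, 3}.
The Hessian is diagonal: diag(L_uu, L_vv). Second derivatives: L_uu(1)=-54, L_uu(4)=54; L_vv(-2)=20, L_vv(-1)=-16, L_vv(3)=80.
Saddle points occur where the two diagonal entries have opposite signs: (1, -2), (1, 3), (4, -1). Count: 3.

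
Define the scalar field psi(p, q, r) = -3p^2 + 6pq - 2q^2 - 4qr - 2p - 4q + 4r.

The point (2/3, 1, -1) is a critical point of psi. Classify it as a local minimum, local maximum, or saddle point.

The Hessian is constant: H = [[-6, 6, 0], [6, -4, -4], [0, -4, 0]].
Leading principal minors: Δ₁ = -6, Δ₂ = -12, Δ₃ = 96.
The minors fit neither the all-positive nor the alternating-sign pattern, so H is indefinite: a saddle point.

saddle point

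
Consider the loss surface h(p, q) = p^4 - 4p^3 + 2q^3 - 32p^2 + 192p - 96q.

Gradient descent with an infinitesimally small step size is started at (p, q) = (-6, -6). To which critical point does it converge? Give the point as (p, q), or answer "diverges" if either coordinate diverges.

h is separable, so gradient descent decouples: p follows -∂h/∂p, q follows -∂h/∂q.
∂h/∂p = 4(p - 4)(p - 3)(p + 4); at p=-6 this is -720, so p increases.
∂h/∂q = 6(q - 4)(q + 4); at q=-6 this is 120, so q decreases.
The q-coordinate has no critical point in that direction and runs off to infinity.

diverges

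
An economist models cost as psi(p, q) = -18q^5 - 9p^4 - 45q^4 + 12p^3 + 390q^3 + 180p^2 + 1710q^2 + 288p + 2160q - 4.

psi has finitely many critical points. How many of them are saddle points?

6

psi separates as a function of p plus a function of q, so ∇psi=0 decouples.
∂psi/∂p = -36(p - 4)(p + 1)(p + 2) = 0 at p ∈ {-2, -1, 4}; ∂psi/∂q = -90(q - 4)(q + 1)(q + 2)(q + 3) = 0 at q ∈ {-3, -2, -1, 4}.
The Hessian is diagonal: diag(psi_pp, psi_qq). Second derivatives: psi_pp(-2)=-216, psi_pp(-1)=180, psi_pp(4)=-1080; psi_qq(-3)=1260, psi_qq(-2)=-540, psi_qq(-1)=900, psi_qq(4)=-18900.
Saddle points occur where the two diagonal entries have opposite signs: (-2, -3), (-2, -1), (-1, -2), (-1, 4), (4, -3), (4, -1). Count: 6.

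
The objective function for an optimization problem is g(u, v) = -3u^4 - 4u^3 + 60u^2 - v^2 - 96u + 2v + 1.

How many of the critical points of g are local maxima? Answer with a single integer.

g separates as a function of u plus a function of v, so ∇g=0 decouples.
∂g/∂u = -12(u - 2)(u - 1)(u + 4) = 0 at u ∈ {-4, 1, 2}; ∂g/∂v = -2(v - 1) = 0 at v ∈ {1}.
The Hessian is diagonal: diag(g_uu, g_vv). Second derivatives: g_uu(-4)=-360, g_uu(1)=60, g_uu(2)=-72; g_vv(1)=-2.
Local maxima occur where both diagonal entries negative: (-4, 1), (2, 1). Count: 2.

2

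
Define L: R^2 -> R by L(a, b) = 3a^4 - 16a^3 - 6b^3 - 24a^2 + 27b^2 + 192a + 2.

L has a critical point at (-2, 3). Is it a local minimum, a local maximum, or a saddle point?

saddle point

The mixed partial ∂²L/∂a∂b is 0, so the Hessian at any point is diag(L_aa, L_bb) = diag(12(3a^2 - 8a - 4), 18(-2b + 3)).
At (-2, 3): H = diag(288, -54).
The eigenvalues have opposite signs, so H is indefinite: a saddle point.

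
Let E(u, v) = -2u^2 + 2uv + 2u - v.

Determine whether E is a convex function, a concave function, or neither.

E is quadratic, so its Hessian is the constant matrix H = [[-4, 2], [2, 0]].
det(H) = -4, tr(H) = -4.
det(H) < 0, so H is indefinite: neither convex nor concave.

neither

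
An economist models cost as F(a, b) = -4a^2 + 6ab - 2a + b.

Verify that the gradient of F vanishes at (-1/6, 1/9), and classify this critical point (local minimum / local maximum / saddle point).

saddle point

∇F = (-8a + 6b - 2, 6a + 1); substituting (-1/6, 1/9) gives ∇F = (0, 0), so (-1/6, 1/9) is indeed a critical point.
The Hessian of F is constant: H = [[-8, 6], [6, 0]].
det(H) = (-8)·0 − 6² = -36.
Since det(H) < 0, H is indefinite and the critical point is a saddle point.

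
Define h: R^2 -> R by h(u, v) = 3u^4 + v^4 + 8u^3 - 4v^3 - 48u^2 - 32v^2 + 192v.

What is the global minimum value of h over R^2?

-1280

h(u,v) separates as P(u) + Q(v), so its minimum is min P + min Q.
P'(u) = 12u(u - 2)(u + 4) vanishes at u ∈ {-4, 0, 2}; Q'(v) = 4(v - 4)(v - 3)(v + 4) vanishes at v ∈ {-4, 3, 4}.
Local minima of P (where P''>0): P(-4)=-512, P(2)=-80. Local minima of Q: Q(-4)=-768, Q(4)=256.
So the global minimum of h is P(-4) + Q(-4) = -512 − 768 = -1280, attained at (-4, -4).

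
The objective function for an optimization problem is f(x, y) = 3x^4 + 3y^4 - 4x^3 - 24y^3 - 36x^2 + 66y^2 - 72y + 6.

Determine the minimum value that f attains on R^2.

-210

f(x,y) separates as P(x) + Q(y) + 6, so its minimum is min P + min Q + 6.
P'(x) = 12x(x - 3)(x + 2) vanishes at x ∈ {-2, 0, 3}; Q'(y) = 12(y - 3)(y - 2)(y - 1) vanishes at y ∈ {1, 2, 3}.
Local minima of P (where P''>0): P(-2)=-64, P(3)=-189. Local minima of Q: Q(1)=-27, Q(3)=-27.
So the global minimum of f is P(3) + Q(1) + 6 = -189 − 27 + 6 = -210, attained at (3, 1).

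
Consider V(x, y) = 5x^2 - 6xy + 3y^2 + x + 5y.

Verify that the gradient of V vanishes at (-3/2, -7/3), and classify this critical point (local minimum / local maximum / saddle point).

∇V = (10x - 6y + 1, -6x + 6y + 5); substituting (-3/2, -7/3) gives ∇V = (0, 0), so (-3/2, -7/3) is indeed a critical point.
The Hessian of V is constant: H = [[10, -6], [-6, 6]].
det(H) = 10·6 − (-6)² = 24.
det(H) > 0 and tr(H) = 16 > 0, so H is positive definite and the point is a local minimum.

local minimum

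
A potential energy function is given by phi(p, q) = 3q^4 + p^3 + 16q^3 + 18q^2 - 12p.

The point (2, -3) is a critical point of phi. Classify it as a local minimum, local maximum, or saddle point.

The mixed partial ∂²phi/∂p∂q is 0, so the Hessian at any point is diag(phi_pp, phi_qq) = diag(6p, 12(3q^2 + 8q + 3)).
At (2, -3): H = diag(12, 72).
Both eigenvalues are positive, so H is positive definite: a local minimum.

local minimum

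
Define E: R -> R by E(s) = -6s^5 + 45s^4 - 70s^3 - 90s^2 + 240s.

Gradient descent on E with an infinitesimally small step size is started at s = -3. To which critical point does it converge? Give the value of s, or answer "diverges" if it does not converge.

-1

E'(s) = -30(s - 4)(s - 2)(s - 1)(s + 1), so E'(-3) = -8400.
Gradient descent moves in the -E' direction, i.e. s is increasing.
The nearest critical point in that direction is s = -1, where E'' = 900 > 0 (a local minimum). The iterate converges there.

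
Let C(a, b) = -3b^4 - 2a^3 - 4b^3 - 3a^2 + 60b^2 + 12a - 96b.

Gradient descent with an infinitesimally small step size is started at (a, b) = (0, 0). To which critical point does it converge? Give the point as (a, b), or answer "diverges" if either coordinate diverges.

C is separable, so gradient descent decouples: a follows -∂C/∂a, b follows -∂C/∂b.
∂C/∂a = -6(a - 1)(a + 2); at a=0 this is 12, so a decreases.
∂C/∂b = -12(b - 2)(b - 1)(b + 4); at b=0 this is -96, so b increases.
a converges to its nearest critical value -2 (a local min of the a-part); b converges to 1. The iterate converges to (-2, 1).

(-2, 1)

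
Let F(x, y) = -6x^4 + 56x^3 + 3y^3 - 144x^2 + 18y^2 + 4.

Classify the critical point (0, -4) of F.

The mixed partial ∂²F/∂x∂y is 0, so the Hessian at any point is diag(F_xx, F_yy) = diag(24(-3x^2 + 14x - 12), 18(y + 2)).
At (0, -4): H = diag(-288, -36).
Both eigenvalues are negative, so H is negative definite: a local maximum.

local maximum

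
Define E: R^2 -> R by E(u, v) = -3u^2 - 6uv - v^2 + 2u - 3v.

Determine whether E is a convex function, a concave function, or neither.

neither

E is quadratic, so its Hessian is the constant matrix H = [[-6, -6], [-6, -2]].
det(H) = -24, tr(H) = -8.
det(H) < 0, so H is indefinite: neither convex nor concave.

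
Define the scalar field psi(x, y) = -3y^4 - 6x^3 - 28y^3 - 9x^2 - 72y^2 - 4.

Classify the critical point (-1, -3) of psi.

The mixed partial ∂²psi/∂x∂y is 0, so the Hessian at any point is diag(psi_xx, psi_yy) = diag(-18(2x + 1), -12(3y^2 + 14y + 12)).
At (-1, -3): H = diag(18, 36).
Both eigenvalues are positive, so H is positive definite: a local minimum.

local minimum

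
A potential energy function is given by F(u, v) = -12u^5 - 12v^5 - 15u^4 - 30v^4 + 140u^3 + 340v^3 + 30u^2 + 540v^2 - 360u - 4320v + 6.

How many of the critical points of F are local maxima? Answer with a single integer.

4

F separates as a function of u plus a function of v, so ∇F=0 decouples.
∂F/∂u = -60(u - 2)(u - 1)(u + 1)(u + 3) = 0 at u ∈ {-3, -1, 1, 2}; ∂F/∂v = -60(v - 3)(v - 2)(v + 3)(v + 4) = 0 at v ∈ {-4, -3, 2, 3}.
The Hessian is diagonal: diag(F_uu, F_vv). Second derivatives: F_uu(-3)=2400, F_uu(-1)=-720, F_uu(1)=480, F_uu(2)=-900; F_vv(-4)=2520, F_vv(-3)=-1800, F_vv(2)=1800, F_vv(3)=-2520.
Local maxima occur where both diagonal entries negative: (-1, -3), (-1, 3), (2, -3), (2, 3). Count: 4.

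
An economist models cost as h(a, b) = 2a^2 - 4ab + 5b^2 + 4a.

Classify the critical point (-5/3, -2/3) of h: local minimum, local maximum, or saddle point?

The Hessian of h is constant: H = [[4, -4], [-4, 10]].
det(H) = 4·10 − (-4)² = 24.
det(H) > 0 and tr(H) = 14 > 0, so H is positive definite and the point is a local minimum.

local minimum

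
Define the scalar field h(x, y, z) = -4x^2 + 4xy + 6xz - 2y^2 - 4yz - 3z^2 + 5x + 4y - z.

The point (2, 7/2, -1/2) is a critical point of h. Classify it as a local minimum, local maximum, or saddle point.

local maximum

The Hessian is constant: H = [[-8, 4, 6], [4, -4, -4], [6, -4, -6]].
Leading principal minors: Δ₁ = -8, Δ₂ = 16, Δ₃ = -16.
The minors alternate sign starting negative (−, +, −), so H is negative definite: a local maximum.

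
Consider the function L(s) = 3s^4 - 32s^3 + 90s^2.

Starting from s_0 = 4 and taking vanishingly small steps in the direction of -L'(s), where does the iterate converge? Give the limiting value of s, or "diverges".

5

L'(s) = 12s(s - 5)(s - 3), so L'(4) = -48.
Gradient descent moves in the -L' direction, i.e. s is increasing.
The nearest critical point in that direction is s = 5, where L'' = 120 > 0 (a local minimum). The iterate converges there.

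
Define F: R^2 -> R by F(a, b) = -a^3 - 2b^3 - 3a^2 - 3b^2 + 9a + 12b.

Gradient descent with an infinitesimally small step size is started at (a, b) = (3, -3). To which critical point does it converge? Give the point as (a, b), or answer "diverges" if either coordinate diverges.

F is separable, so gradient descent decouples: a follows -∂F/∂a, b follows -∂F/∂b.
∂F/∂a = -3(a - 1)(a + 3); at a=3 this is -36, so a increases.
∂F/∂b = -6(b - 1)(b + 2); at b=-3 this is -24, so b increases.
The a-coordinate has no critical point in that direction and runs off to infinity.

diverges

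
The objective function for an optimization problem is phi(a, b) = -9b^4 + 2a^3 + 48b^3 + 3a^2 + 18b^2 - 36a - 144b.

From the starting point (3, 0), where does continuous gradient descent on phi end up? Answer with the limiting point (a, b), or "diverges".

(2, 1)

phi is separable, so gradient descent decouples: a follows -∂phi/∂a, b follows -∂phi/∂b.
∂phi/∂a = 6(a - 2)(a + 3); at a=3 this is 36, so a decreases.
∂phi/∂b = -36(b - 4)(b - 1)(b + 1); at b=0 this is -144, so b increases.
a converges to its nearest critical value 2 (a local min of the a-part); b converges to 1. The iterate converges to (2, 1).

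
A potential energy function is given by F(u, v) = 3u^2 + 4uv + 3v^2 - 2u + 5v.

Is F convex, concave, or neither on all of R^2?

F is quadratic, so its Hessian is the constant matrix H = [[6, 4], [4, 6]].
det(H) = 20, tr(H) = 12.
det(H) > 0 and tr(H) > 0, so H is positive definite everywhere: convex.

convex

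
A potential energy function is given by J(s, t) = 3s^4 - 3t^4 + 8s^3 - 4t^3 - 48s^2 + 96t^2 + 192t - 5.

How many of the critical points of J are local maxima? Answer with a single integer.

J separates as a function of s plus a function of t, so ∇J=0 decouples.
∂J/∂s = 12s(s - 2)(s + 4) = 0 at s ∈ {-4, 0, 2}; ∂J/∂t = -12(t - 4)(t + 1)(t + 4) = 0 at t ∈ {-4, -1, 4}.
The Hessian is diagonal: diag(J_ss, J_tt). Second derivatives: J_ss(-4)=288, J_ss(0)=-96, J_ss(2)=144; J_tt(-4)=-288, J_tt(-1)=180, J_tt(4)=-480.
Local maxima occur where both diagonal entries negative: (0, -4), (0, 4). Count: 2.

2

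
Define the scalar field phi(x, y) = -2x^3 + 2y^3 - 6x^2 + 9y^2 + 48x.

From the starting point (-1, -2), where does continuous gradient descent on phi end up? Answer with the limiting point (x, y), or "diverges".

phi is separable, so gradient descent decouples: x follows -∂phi/∂x, y follows -∂phi/∂y.
∂phi/∂x = -6(x - 2)(x + 4); at x=-1 this is 54, so x decreases.
∂phi/∂y = 6y(y + 3); at y=-2 this is -12, so y increases.
x converges to its nearest critical value -4 (a local min of the x-part); y converges to 0. The iterate converges to (-4, 0).

(-4, 0)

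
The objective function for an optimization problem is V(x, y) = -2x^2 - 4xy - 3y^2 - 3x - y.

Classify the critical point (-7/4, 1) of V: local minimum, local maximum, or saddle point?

The Hessian of V is constant: H = [[-4, -4], [-4, -6]].
det(H) = (-4)·(-6) − (-4)² = 8.
det(H) > 0 and tr(H) = -10 < 0, so H is negative definite and the point is a local maximum.

local maximum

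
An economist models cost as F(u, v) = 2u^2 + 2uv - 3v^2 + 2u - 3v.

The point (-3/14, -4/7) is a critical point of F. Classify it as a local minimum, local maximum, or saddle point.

saddle point

The Hessian of F is constant: H = [[4, 2], [2, -6]].
det(H) = 4·(-6) − 2² = -28.
Since det(H) < 0, H is indefinite and the critical point is a saddle point.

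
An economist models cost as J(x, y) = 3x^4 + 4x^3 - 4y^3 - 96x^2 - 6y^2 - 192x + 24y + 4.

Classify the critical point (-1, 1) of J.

local maximum

The mixed partial ∂²J/∂x∂y is 0, so the Hessian at any point is diag(J_xx, J_yy) = diag(12(3x^2 + 2x - 16), -12(2y + 1)).
At (-1, 1): H = diag(-180, -36).
Both eigenvalues are negative, so H is negative definite: a local maximum.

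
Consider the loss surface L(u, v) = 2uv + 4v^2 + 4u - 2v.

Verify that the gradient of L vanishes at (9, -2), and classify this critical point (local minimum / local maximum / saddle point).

saddle point

∇L = (2v + 4, 2u + 8v - 2); substituting (9, -2) gives ∇L = (0, 0), so (9, -2) is indeed a critical point.
The Hessian of L is constant: H = [[0, 2], [2, 8]].
det(H) = 0·8 − 2² = -4.
Since det(H) < 0, H is indefinite and the critical point is a saddle point.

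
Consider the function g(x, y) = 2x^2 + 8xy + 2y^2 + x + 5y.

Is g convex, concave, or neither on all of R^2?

g is quadratic, so its Hessian is the constant matrix H = [[4, 8], [8, 4]].
det(H) = -48, tr(H) = 8.
det(H) < 0, so H is indefinite: neither convex nor concave.

neither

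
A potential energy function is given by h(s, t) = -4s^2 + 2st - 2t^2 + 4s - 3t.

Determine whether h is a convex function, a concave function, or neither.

h is quadratic, so its Hessian is the constant matrix H = [[-8, 2], [2, -4]].
det(H) = 28, tr(H) = -12.
det(H) > 0 and tr(H) < 0, so H is negative definite everywhere: concave.

concave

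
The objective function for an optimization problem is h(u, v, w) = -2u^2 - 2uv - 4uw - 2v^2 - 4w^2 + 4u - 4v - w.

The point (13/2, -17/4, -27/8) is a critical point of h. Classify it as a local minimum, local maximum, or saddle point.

The Hessian is constant: H = [[-4, -2, -4], [-2, -4, 0], [-4, 0, -8]].
Leading principal minors: Δ₁ = -4, Δ₂ = 12, Δ₃ = -32.
The minors alternate sign starting negative (−, +, −), so H is negative definite: a local maximum.

local maximum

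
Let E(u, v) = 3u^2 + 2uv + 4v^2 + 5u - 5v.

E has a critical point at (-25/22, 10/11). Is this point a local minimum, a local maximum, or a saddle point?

local minimum

The Hessian of E is constant: H = [[6, 2], [2, 8]].
det(H) = 6·8 − 2² = 44.
det(H) > 0 and tr(H) = 14 > 0, so H is positive definite and the point is a local minimum.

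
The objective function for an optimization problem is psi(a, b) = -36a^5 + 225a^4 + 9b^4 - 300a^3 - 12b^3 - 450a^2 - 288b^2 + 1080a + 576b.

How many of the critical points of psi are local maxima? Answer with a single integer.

psi separates as a function of a plus a function of b, so ∇psi=0 decouples.
∂psi/∂a = -180(a - 3)(a - 2)(a - 1)(a + 1) = 0 at a ∈ {-1, 1, 2, 3}; ∂psi/∂b = 36(b - 4)(b - 1)(b + 4) = 0 at b ∈ {-4, 1, 4}.
The Hessian is diagonal: diag(psi_aa, psi_bb). Second derivatives: psi_aa(-1)=4320, psi_aa(1)=-720, psi_aa(2)=540, psi_aa(3)=-1440; psi_bb(-4)=1440, psi_bb(1)=-540, psi_bb(4)=864.
Local maxima occur where both diagonal entries negative: (1, 1), (3, 1). Count: 2.

2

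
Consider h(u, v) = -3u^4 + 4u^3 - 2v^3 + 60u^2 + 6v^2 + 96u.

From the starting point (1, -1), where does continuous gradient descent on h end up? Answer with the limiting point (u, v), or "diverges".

h is separable, so gradient descent decouples: u follows -∂h/∂u, v follows -∂h/∂v.
∂h/∂u = -12(u - 4)(u + 1)(u + 2); at u=1 this is 216, so u decreases.
∂h/∂v = -6v(v - 2); at v=-1 this is -18, so v increases.
u converges to its nearest critical value -1 (a local min of the u-part); v converges to 0. The iterate converges to (-1, 0).

(-1, 0)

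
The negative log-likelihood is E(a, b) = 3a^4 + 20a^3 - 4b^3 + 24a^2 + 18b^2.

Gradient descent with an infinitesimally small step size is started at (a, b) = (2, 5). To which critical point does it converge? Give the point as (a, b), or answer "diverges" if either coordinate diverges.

diverges

E is separable, so gradient descent decouples: a follows -∂E/∂a, b follows -∂E/∂b.
∂E/∂a = 12a(a + 1)(a + 4); at a=2 this is 432, so a decreases.
∂E/∂b = -12b(b - 3); at b=5 this is -120, so b increases.
The b-coordinate has no critical point in that direction and runs off to infinity.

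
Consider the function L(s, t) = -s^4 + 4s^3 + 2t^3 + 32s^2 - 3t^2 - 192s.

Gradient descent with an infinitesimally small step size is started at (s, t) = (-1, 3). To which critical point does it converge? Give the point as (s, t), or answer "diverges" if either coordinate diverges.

(3, 1)

L is separable, so gradient descent decouples: s follows -∂L/∂s, t follows -∂L/∂t.
∂L/∂s = -4(s - 4)(s - 3)(s + 4); at s=-1 this is -240, so s increases.
∂L/∂t = 6t(t - 1); at t=3 this is 36, so t decreases.
s converges to its nearest critical value 3 (a local min of the s-part); t converges to 1. The iterate converges to (3, 1).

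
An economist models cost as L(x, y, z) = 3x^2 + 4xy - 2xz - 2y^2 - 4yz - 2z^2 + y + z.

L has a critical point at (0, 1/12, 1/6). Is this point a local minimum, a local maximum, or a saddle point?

saddle point

The Hessian is constant: H = [[6, 4, -2], [4, -4, -4], [-2, -4, -4]].
Leading principal minors: Δ₁ = 6, Δ₂ = -40, Δ₃ = 144.
The minors fit neither the all-positive nor the alternating-sign pattern, so H is indefinite: a saddle point.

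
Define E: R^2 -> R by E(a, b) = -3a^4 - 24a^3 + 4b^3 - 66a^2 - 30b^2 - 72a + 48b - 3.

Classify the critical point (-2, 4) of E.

local minimum

The mixed partial ∂²E/∂a∂b is 0, so the Hessian at any point is diag(E_aa, E_bb) = diag(-12(3a^2 + 12a + 11), 12(2b - 5)).
At (-2, 4): H = diag(12, 36).
Both eigenvalues are positive, so H is positive definite: a local minimum.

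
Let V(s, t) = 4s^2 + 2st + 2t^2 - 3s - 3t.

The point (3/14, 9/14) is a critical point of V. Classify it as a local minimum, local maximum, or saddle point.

local minimum

The Hessian of V is constant: H = [[8, 2], [2, 4]].
det(H) = 8·4 − 2² = 28.
det(H) > 0 and tr(H) = 12 > 0, so H is positive definite and the point is a local minimum.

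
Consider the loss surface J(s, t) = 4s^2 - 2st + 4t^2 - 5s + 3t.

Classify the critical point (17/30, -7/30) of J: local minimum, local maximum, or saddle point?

The Hessian of J is constant: H = [[8, -2], [-2, 8]].
det(H) = 8·8 − (-2)² = 60.
det(H) > 0 and tr(H) = 16 > 0, so H is positive definite and the point is a local minimum.

local minimum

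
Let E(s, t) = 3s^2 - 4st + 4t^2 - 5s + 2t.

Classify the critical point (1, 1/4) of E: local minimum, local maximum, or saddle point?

local minimum

The Hessian of E is constant: H = [[6, -4], [-4, 8]].
det(H) = 6·8 − (-4)² = 32.
det(H) > 0 and tr(H) = 14 > 0, so H is positive definite and the point is a local minimum.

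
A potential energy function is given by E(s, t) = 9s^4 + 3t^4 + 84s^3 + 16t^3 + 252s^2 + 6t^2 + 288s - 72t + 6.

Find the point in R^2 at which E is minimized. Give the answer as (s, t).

E(s,t) separates as P(s) + Q(t) + 6, so its minimum is min P + min Q + 6.
P'(s) = 36(s + 1)(s + 2)(s + 4) vanishes at s ∈ {-4, -2, -1}; Q'(t) = 12(t - 1)(t + 2)(t + 3) vanishes at t ∈ {-3, -2, 1}.
Local minima of P (where P''>0): P(-4)=-192, P(-1)=-111. Local minima of Q: Q(-3)=81, Q(1)=-47.
So the global minimum of E is P(-4) + Q(1) + 6 = -192 − 47 + 6 = -233, attained at (-4, 1).

(-4, 1)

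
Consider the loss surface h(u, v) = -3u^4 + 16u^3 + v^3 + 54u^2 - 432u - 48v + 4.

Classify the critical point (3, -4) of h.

saddle point

The mixed partial ∂²h/∂u∂v is 0, so the Hessian at any point is diag(h_uu, h_vv) = diag(12(-3u^2 + 8u + 9), 6v).
At (3, -4): H = diag(72, -24).
The eigenvalues have opposite signs, so H is indefinite: a saddle point.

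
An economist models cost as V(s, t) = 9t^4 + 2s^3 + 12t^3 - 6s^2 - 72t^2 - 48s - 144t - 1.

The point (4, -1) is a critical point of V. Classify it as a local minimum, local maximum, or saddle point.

saddle point

The mixed partial ∂²V/∂s∂t is 0, so the Hessian at any point is diag(V_ss, V_tt) = diag(12(s - 1), 36(3t^2 + 2t - 4)).
At (4, -1): H = diag(36, -108).
The eigenvalues have opposite signs, so H is indefinite: a saddle point.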